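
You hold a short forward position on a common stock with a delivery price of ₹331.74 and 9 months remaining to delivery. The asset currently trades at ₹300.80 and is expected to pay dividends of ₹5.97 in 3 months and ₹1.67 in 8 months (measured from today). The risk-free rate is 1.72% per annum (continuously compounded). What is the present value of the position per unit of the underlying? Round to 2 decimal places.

₹34.28

PV(remaining dividends) I = 5.97·e^(−0.0172·3/12) + 1.67·e^(−0.0172·8/12) = 7.5953
Current forward F = (S − I)·e^(rT) = (300.80 − 7.5953)·e^(0.0172·9/12) = 293.2047 × 1.012984 = 297.0117
Value (long) = (F − K)·e^(−rT) = (297.0117 − 331.74) × 0.987183 = -34.2832
Short position value = −(long value) = ₹34.28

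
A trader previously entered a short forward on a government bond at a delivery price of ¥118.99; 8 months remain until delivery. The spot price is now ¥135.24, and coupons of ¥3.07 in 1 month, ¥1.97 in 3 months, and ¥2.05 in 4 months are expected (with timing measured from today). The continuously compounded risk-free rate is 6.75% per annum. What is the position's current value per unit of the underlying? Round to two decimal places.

PV(remaining coupons) I = 3.07·e^(−0.0675·1/12) + 1.97·e^(−0.0675·3/12) + 2.05·e^(−0.0675·4/12) = 6.9942
Current forward F = (S − I)·e^(rT) = (135.24 − 6.9942)·e^(0.0675·8/12) = 128.2458 × 1.046028 = 134.1487
Value (long) = (F − K)·e^(−rT) = (134.1487 − 118.99) × 0.955997 = 14.4917
Short position value = −(long value) = -¥14.49

-¥14.49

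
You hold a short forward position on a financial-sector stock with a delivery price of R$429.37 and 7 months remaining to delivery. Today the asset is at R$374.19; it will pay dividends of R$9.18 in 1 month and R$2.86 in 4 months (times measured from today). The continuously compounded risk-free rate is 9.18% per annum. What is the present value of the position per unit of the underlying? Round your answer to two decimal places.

PV(remaining dividends) I = 9.18·e^(−0.0918·1/12) + 2.86·e^(−0.0918·4/12) = 11.8839
Current forward F = (S − I)·e^(rT) = (374.19 − 11.8839)·e^(0.0918·7/12) = 362.3061 × 1.055010 = 382.2366
Value (long) = (F − K)·e^(−rT) = (382.2366 − 429.37) × 0.947859 = -44.6758
Short position value = −(long value) = R$44.68

R$44.68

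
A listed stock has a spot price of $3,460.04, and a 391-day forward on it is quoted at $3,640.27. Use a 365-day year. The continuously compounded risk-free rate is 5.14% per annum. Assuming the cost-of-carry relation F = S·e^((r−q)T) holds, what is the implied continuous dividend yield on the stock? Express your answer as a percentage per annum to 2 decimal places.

0.40%

From F = S·e^((r−q)T): (r − q) = ln(F/S)/T
ln(3640.27/3460.04) = ln(1.052089) = 0.050778
(r − q) = 0.050778 / (391/365) = 0.047401
q = r − ln(F/S)/T = 0.0514 − 0.047401 = 0.003999
q = 0.40%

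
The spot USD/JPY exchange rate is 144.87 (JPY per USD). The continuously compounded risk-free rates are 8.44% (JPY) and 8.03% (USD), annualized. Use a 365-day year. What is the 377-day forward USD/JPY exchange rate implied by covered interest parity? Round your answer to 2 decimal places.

F = S·e^((r_JPY − r_USD)T) = 144.87 · e^((0.0844 − 0.0803) × 377/365)
= 144.87 · e^0.004235 = 144.87 × 1.004244
F = 145.48 JPY per USD

145.48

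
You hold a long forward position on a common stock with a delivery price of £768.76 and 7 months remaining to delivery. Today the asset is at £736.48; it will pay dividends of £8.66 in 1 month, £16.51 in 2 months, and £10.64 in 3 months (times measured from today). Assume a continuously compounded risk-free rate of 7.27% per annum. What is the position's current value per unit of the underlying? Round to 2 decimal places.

-£35.73

PV(remaining dividends) I = 8.66·e^(−0.0727·1/12) + 16.51·e^(−0.0727·2/12) + 10.64·e^(−0.0727·3/12) = 35.3672
Current forward F = (S − I)·e^(rT) = (736.48 − 35.3672)·e^(0.0727·7/12) = 701.1128 × 1.043320 = 731.4850
Value (long) = (F − K)·e^(−rT) = (731.4850 − 768.76) × 0.958478 = -35.7273
Value = -£35.73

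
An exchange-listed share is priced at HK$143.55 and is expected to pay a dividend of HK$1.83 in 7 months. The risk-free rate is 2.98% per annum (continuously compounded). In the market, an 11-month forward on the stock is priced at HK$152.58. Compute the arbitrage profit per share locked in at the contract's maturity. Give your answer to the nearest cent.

PV(dividends) I = 1.83·e^(−0.0298·7/12) = 1.7985
Fair forward F* = (S − I)·e^(rT) = (143.55 − 1.7985)·e^0.027317 = 141.7515 × 1.027694 = 145.6772
Market HK$152.58 > fair 145.6772: forward overpriced → cash-and-carry (borrow at r, buy the stock and collect the dividends, short the forward).
Profit at T = |F_mkt − F*| = |152.58 − 145.6772| = HK$6.90 per share

HK$6.90 per share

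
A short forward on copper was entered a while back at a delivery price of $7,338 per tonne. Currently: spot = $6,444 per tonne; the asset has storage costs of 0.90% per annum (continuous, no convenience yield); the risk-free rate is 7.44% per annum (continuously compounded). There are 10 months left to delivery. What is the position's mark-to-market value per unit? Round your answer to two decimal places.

Current fair forward for the remaining 10 months: F = S·e^((r + u)·T), (r + u) = 0.0744 + 0.0090 = 0.0834
F = 6444 · e^(0.0834 × 10/12) = 6444 × 1.07197206 = 6907.7880
Value of long forward = (F − K)·e^(−rT) = (6907.7880 − 7338) · e^(−0.0744·10/12)
= -430.2120 × 0.93988289 = -404.35
Short position value = −(long value) = $404.35

$404.35 per tonne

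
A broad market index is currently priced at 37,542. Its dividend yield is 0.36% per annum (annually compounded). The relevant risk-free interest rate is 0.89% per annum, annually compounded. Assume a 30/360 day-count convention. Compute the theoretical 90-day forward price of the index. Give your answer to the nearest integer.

37,591

F = S · (1+r)^T / (1+q)^T
= 37542 × 1.002218 / 1.000899 = 37542 × 1.001318
F = 37,591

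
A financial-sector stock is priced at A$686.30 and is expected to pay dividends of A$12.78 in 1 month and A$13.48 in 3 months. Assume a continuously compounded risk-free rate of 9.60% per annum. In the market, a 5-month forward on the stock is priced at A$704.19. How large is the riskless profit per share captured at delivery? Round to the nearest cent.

PV(dividends) I = 12.78·e^(−0.0960·1/12) + 13.48·e^(−0.0960·3/12) = 25.8385
Fair forward F* = (S − I)·e^(rT) = (686.30 − 25.8385)·e^0.040000 = 660.4615 × 1.040811 = 687.4156
Market A$704.19 > fair 687.4156: forward overpriced → cash-and-carry (borrow at r, buy the stock and collect the dividends, short the forward).
Profit at T = |F_mkt − F*| = |704.19 − 687.4156| = A$16.77 per share

A$16.77 per share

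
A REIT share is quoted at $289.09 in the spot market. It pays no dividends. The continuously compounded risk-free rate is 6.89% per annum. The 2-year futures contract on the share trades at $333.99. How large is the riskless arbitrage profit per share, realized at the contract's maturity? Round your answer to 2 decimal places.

$2.19 per share

Fair futures: F* = S·e^(carry·T), with carry = r = 0.0689
F* = 289.09 · e^(0.0689 × 2) = 289.09 · e^0.137800 = 289.09 × 1.147746 = $331.8019
Market $333.99 > fair $331.8019: forward overpriced → cash-and-carry (buy spot, short the forward).
At maturity, profit = |F_mkt − F*| = |333.99 − 331.8019| = $2.19 per share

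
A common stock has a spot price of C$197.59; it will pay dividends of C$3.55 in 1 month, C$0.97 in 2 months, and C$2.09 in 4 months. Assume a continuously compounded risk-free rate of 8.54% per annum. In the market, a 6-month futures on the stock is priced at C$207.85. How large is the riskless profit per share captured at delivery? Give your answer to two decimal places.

PV(dividends) I = 3.55·e^(−0.0854·1/12) + 0.97·e^(−0.0854·2/12) + 2.09·e^(−0.0854·4/12) = 6.5125
Fair futures F* = (S − I)·e^(rT) = (197.59 − 6.5125)·e^0.042700 = 191.0775 × 1.043625 = 199.4133
Market C$207.85 > fair 199.4133: forward overpriced → cash-and-carry (borrow at r, buy the stock and collect the dividends, short the forward).
Profit at T = |F_mkt − F*| = |207.85 − 199.4133| = C$8.44 per share

C$8.44 per share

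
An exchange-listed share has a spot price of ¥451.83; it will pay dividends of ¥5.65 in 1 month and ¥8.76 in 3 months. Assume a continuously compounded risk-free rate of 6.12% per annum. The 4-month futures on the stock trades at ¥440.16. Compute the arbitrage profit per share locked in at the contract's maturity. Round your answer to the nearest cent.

¥6.44 per share

PV(dividends) I = 5.65·e^(−0.0612·1/12) + 8.76·e^(−0.0612·3/12) = 14.2483
Fair futures F* = (S − I)·e^(rT) = (451.83 − 14.2483)·e^0.020400 = 437.5817 × 1.020610 = 446.6003
Market ¥440.16 < fair 446.6003: forward underpriced → reverse cash-and-carry (short the stock, invest proceeds at r, pay the dividends, go long the forward).
Profit at T = |F_mkt − F*| = |440.16 − 446.6003| = ¥6.44 per share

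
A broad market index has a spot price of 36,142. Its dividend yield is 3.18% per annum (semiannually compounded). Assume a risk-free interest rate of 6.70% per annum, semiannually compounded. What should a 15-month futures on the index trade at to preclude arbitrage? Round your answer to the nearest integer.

F = S · (1+r/2)^(2T) / (1+q/2)^(2T)
= 36142 × 1.085866 / 1.040225 = 36142 × 1.043876
F = 37,728

37,728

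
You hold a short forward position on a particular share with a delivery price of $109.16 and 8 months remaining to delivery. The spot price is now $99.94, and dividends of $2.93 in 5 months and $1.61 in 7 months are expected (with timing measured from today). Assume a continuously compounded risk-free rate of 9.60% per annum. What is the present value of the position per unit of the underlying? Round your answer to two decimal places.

PV(remaining dividends) I = 2.93·e^(−0.0960·5/12) + 1.61·e^(−0.0960·7/12) = 4.3374
Current forward F = (S − I)·e^(rT) = (99.94 − 4.3374)·e^(0.0960·8/12) = 95.6026 × 1.066092 = 101.9212
Value (long) = (F − K)·e^(−rT) = (101.9212 − 109.16) × 0.938005 = -6.7900
Short position value = −(long value) = $6.79

$6.79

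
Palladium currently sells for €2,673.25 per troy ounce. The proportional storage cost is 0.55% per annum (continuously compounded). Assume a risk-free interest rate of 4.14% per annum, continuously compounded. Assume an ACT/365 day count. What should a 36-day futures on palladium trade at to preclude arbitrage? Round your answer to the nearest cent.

Net carry = r + u − y = 0.0414 + 0.0055 − 0.0000 = 0.0469
F = S·e^((r+u−y)T) = 2673.25 · e^(0.0469 × 36/365) = 2673.25 · e^0.00462575
= 2673.25 × 1.00463647 = €2,685.64 per troy ounce

€2,685.64 per troy ounce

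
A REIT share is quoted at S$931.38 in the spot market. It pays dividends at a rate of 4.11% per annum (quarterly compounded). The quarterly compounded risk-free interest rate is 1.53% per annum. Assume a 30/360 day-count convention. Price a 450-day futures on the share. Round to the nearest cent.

S$902.03

F = S · (1+r/4)^(4T) / (1+q/4)^(4T)
= 931.38 × 1.019272 / 1.052442 = 931.38 × 0.968483
F = S$902.03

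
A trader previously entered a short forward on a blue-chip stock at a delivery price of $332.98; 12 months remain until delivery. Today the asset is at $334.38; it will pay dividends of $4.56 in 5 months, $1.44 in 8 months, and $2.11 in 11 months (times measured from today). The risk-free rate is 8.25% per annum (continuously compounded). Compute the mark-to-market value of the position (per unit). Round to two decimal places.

-$20.04

PV(remaining dividends) I = 4.56·e^(−0.0825·5/12) + 1.44·e^(−0.0825·8/12) + 2.11·e^(−0.0825·11/12) = 7.7252
Current forward F = (S − I)·e^(rT) = (334.38 − 7.7252)·e^(0.0825·12/12) = 326.6548 × 1.085999 = 354.7468
Value (long) = (F − K)·e^(−rT) = (354.7468 − 332.98) × 0.920811 = 20.0431
Short position value = −(long value) = -$20.04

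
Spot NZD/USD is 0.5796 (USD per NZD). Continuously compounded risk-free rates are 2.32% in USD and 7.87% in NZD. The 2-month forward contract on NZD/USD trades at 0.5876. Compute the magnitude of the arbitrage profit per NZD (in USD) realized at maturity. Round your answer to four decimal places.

Fair forward: F* = S·e^(carry·T), with carry = (r_USD − r_NZD) = 0.0232 − 0.0787 = -0.0555
F* = 0.5796 · e^(-0.0555 × 2/12) = 0.5796 · e^-0.009250 = 0.5796 × 0.990793 = 0.5743
Market 0.5876 > fair 0.5743: forward overpriced → cash-and-carry (buy spot, short the forward).
At maturity, profit = |F_mkt − F*| = |0.5876 − 0.5743| = 0.0133 per NZD (in USD)

0.0133 per NZD (in USD)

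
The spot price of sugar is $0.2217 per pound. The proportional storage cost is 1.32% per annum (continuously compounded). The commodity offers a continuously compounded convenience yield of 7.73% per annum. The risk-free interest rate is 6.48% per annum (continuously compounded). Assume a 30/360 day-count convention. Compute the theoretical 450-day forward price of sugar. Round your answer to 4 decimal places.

$0.2219 per pound

Net carry = r + u − y = 0.0648 + 0.0132 − 0.0773 = 0.0007
F = S·e^((r+u−y)T) = 0.2217 · e^(0.0007 × 450/360) = 0.2217 · e^0.000875
= 0.2217 × 1.000875 = $0.2219 per pound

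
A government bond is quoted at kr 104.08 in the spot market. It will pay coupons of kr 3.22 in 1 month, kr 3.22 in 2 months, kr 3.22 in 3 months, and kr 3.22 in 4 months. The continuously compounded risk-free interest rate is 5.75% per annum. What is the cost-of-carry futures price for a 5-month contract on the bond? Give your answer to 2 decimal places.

PV(coupons) I = 3.22·e^(−0.0575·1/12) + 3.22·e^(−0.0575·2/12) + 3.22·e^(−0.0575·3/12) + 3.22·e^(−0.0575·4/12)
I = 3.2046 + 3.1893 + 3.1740 + 3.1589 = 12.7268
F = (S − I)·e^(rT) = (104.08 − 12.7268) · e^(0.0575·5/12)
= 91.3532 · e^0.023958 = 91.3532 × 1.024247 = kr 93.57

kr 93.57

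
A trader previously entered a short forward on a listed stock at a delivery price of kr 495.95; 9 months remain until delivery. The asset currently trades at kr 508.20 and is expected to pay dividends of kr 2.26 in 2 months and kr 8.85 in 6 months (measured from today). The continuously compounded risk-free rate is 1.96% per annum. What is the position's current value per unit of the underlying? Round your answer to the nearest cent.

-kr 8.47

PV(remaining dividends) I = 2.26·e^(−0.0196·2/12) + 8.85·e^(−0.0196·6/12) = 11.0163
Current forward F = (S − I)·e^(rT) = (508.20 − 11.0163)·e^(0.0196·9/12) = 497.1837 × 1.014809 = 504.5465
Value (long) = (F − K)·e^(−rT) = (504.5465 − 495.95) × 0.985408 = 8.4711
Short position value = −(long value) = -kr 8.47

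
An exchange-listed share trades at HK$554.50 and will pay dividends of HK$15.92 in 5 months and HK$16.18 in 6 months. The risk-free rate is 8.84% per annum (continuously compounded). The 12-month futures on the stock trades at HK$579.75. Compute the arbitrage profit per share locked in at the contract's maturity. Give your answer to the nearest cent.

HK$7.67 per share

PV(dividends) I = 15.92·e^(−0.0884·5/12) + 16.18·e^(−0.0884·6/12) = 30.8247
Fair futures F* = (S − I)·e^(rT) = (554.50 − 30.8247)·e^0.088400 = 523.6753 × 1.092425 = 572.0760
Market HK$579.75 > fair 572.0760: forward overpriced → cash-and-carry (borrow at r, buy the stock and collect the dividends, short the forward).
Profit at T = |F_mkt − F*| = |579.75 − 572.0760| = HK$7.67 per share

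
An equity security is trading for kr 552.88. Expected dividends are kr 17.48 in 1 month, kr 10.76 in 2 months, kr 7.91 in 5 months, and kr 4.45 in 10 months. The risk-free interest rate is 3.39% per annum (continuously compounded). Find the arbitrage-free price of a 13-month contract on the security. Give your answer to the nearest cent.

PV(dividends) I = 17.48·e^(−0.0339·1/12) + 10.76·e^(−0.0339·2/12) + 7.91·e^(−0.0339·5/12) + 4.45·e^(−0.0339·10/12)
I = 17.4307 + 10.6994 + 7.7991 + 4.3260 = 40.2552
F = (S − I)·e^(rT) = (552.88 − 40.2552) · e^(0.0339·13/12)
= 512.6248 · e^0.036725 = 512.6248 × 1.037408 = kr 531.80

kr 531.80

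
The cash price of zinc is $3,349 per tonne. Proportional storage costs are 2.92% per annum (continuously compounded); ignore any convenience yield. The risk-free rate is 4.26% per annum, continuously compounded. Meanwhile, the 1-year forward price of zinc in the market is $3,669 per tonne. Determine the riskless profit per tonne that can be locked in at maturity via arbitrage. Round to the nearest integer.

Fair forward: F* = S·e^(carry·T), with carry = (r + u) = 0.0426 + 0.0292 = 0.0718
F* = 3349 · e^(0.0718 × 1) = 3349 · e^0.071800 = 3349 × 1.074440 = $3598.2996
Market $3669 > fair $3598.2996: forward overpriced → cash-and-carry (buy spot, short the forward).
At maturity, profit = |F_mkt − F*| = |3669 − 3598.2996| = $71 per tonne

$71 per tonne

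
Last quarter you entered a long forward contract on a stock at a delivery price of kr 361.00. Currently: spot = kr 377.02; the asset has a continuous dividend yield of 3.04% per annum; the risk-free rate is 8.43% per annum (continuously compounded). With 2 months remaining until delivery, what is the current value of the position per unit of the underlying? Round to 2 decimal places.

kr 19.15

Current fair forward for the remaining 2 months: F = S·e^((r − q)·T), (r − q) = 0.0843 − 0.0304 = 0.0539
F = 377.02 · e^(0.0539 × 2/12) = 377.02 × 1.009024 = 380.4222
Value of long forward = (F − K)·e^(−rT) = (380.4222 − 361.00) · e^(−0.0843·2/12)
= 19.4222 × 0.986048 = 19.15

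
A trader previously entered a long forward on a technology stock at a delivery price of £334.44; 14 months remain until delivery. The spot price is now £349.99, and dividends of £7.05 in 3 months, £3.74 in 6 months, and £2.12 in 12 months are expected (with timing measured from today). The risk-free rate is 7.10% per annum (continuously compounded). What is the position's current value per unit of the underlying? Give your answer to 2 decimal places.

£29.63

PV(remaining dividends) I = 7.05·e^(−0.0710·3/12) + 3.74·e^(−0.0710·6/12) + 2.12·e^(−0.0710·12/12) = 12.5102
Current forward F = (S − I)·e^(rT) = (349.99 − 12.5102)·e^(0.0710·14/12) = 337.4798 × 1.086361 = 366.6249
Value (long) = (F − K)·e^(−rT) = (366.6249 − 334.44) × 0.920505 = 29.6264
Value = £29.63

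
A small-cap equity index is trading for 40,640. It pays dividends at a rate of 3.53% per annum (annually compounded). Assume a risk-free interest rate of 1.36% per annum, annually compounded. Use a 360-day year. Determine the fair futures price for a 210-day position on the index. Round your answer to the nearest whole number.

F = S · (1+r)^T / (1+q)^T
= 40640 × 1.007911 / 1.020443 = 40640 × 0.987719
F = 40,141

40,141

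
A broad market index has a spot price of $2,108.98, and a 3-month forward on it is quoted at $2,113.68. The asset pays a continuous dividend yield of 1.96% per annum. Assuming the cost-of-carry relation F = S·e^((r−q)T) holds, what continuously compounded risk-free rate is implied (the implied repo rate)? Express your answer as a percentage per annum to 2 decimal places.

From F = S·e^((r−q)T): (r − q) = ln(F/S)/T
ln(2113.68/2108.98) = ln(1.002229) = 0.002227
(r − q) = 0.002227 / (3/12) = 0.008908
r = ln(F/S)/T + q = 0.008908 + 0.0196 = 0.028508
r = 2.85%

2.85%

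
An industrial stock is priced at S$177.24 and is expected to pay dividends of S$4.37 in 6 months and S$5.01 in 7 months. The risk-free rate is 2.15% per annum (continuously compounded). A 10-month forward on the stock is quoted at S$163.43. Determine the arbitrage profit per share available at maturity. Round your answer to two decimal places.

PV(dividends) I = 4.37·e^(−0.0215·6/12) + 5.01·e^(−0.0215·7/12) = 9.2708
Fair forward F* = (S − I)·e^(rT) = (177.24 − 9.2708)·e^0.017917 = 167.9692 × 1.018078 = 171.0057
Market S$163.43 < fair 171.0057: forward underpriced → reverse cash-and-carry (short the stock, invest proceeds at r, pay the dividends, go long the forward).
Profit at T = |F_mkt − F*| = |163.43 − 171.0057| = S$7.58 per share

S$7.58 per share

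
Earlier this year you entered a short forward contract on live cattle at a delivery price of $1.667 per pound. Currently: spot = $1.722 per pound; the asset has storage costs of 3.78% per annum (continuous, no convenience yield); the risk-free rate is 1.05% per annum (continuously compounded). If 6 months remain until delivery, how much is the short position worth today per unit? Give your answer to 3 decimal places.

-$0.097 per pound

Current fair forward for the remaining 6 months: F = S·e^((r + u)·T), (r + u) = 0.0105 + 0.0378 = 0.0483
F = 1.722 · e^(0.0483 × 6/12) = 1.722 × 1.024444 = 1.7641
Value of long forward = (F − K)·e^(−rT) = (1.7641 − 1.667) · e^(−0.0105·6/12)
= 0.0971 × 0.994764 = 0.097
Short position value = −(long value) = -$0.097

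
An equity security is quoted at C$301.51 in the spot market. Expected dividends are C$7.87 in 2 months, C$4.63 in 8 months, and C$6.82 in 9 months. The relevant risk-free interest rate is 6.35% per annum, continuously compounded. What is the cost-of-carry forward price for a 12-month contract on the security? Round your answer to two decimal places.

C$301.32

PV(dividends) I = 7.87·e^(−0.0635·2/12) + 4.63·e^(−0.0635·8/12) + 6.82·e^(−0.0635·9/12)
I = 7.7871 + 4.4381 + 6.5028 = 18.7280
F = (S − I)·e^(rT) = (301.51 − 18.7280) · e^(0.0635·12/12)
= 282.7820 · e^0.063500 = 282.7820 × 1.065559 = C$301.32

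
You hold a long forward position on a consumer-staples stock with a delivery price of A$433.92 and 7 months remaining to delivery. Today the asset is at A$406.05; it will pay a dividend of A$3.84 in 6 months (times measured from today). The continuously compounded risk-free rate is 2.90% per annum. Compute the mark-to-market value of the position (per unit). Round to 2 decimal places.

-A$24.38

PV(remaining dividends) I = 3.84·e^(−0.0290·6/12) = 3.7847
Current forward F = (S − I)·e^(rT) = (406.05 − 3.7847)·e^(0.0290·7/12) = 402.2653 × 1.017061 = 409.1283
Value (long) = (F − K)·e^(−rT) = (409.1283 − 433.92) × 0.983226 = -24.3758
Value = -A$24.38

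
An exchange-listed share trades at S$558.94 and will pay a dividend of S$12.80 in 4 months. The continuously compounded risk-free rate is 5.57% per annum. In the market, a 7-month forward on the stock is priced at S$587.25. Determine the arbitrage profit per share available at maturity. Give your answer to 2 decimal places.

PV(dividends) I = 12.80·e^(−0.0557·4/12) = 12.5645
Fair forward F* = (S − I)·e^(rT) = (558.94 − 12.5645)·e^0.032492 = 546.3755 × 1.033026 = 564.4201
Market S$587.25 > fair 564.4201: forward overpriced → cash-and-carry (borrow at r, buy the stock and collect the dividends, short the forward).
Profit at T = |F_mkt − F*| = |587.25 − 564.4201| = S$22.83 per share

S$22.83 per share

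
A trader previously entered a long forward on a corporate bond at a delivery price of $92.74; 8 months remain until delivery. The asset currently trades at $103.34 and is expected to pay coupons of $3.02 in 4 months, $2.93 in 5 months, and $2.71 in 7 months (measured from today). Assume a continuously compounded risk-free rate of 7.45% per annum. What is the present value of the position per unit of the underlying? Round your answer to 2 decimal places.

$6.71

PV(remaining coupons) I = 3.02·e^(−0.0745·4/12) + 2.93·e^(−0.0745·5/12) + 2.71·e^(−0.0745·7/12) = 8.3811
Current forward F = (S − I)·e^(rT) = (103.34 − 8.3811)·e^(0.0745·8/12) = 94.9589 × 1.050921 = 99.7943
Value (long) = (F − K)·e^(−rT) = (99.7943 − 92.74) × 0.951547 = 6.7125
Value = $6.71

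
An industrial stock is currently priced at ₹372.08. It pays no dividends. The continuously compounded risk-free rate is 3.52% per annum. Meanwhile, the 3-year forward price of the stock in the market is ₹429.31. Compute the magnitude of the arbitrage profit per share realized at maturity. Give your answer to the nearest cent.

₹15.79 per share

Fair forward: F* = S·e^(carry·T), with carry = r = 0.0352
F* = 372.08 · e^(0.0352 × 3) = 372.08 · e^0.105600 = 372.08 × 1.111377 = ₹413.5212
Market ₹429.31 > fair ₹413.5212: forward overpriced → cash-and-carry (buy spot, short the forward).
At maturity, profit = |F_mkt − F*| = |429.31 − 413.5212| = ₹15.79 per share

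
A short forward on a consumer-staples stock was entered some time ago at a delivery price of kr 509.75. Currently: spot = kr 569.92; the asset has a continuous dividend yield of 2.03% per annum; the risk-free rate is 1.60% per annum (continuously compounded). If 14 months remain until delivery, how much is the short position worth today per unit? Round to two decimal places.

Current fair forward for the remaining 14 months: F = S·e^((r − q)·T), (r − q) = 0.0160 − 0.0203 = -0.0043
F = 569.92 · e^(-0.0043 × 14/12) = 569.92 × 0.994996 = 567.0681
Value of long forward = (F − K)·e^(−rT) = (567.0681 − 509.75) · e^(−0.0160·14/12)
= 57.3181 × 0.981506 = 56.26
Short position value = −(long value) = -kr 56.26

-kr 56.26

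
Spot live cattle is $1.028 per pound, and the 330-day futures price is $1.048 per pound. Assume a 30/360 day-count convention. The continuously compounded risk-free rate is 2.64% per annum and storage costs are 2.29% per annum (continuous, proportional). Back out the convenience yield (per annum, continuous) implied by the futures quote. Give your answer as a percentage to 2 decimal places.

F = S·e^((r+u−y)T) ⇒ (r+u−y) = ln(F/S)/T
ln(1.048/1.028) = 0.019268; /T ⇒ 0.021020
y = r + u − ln(F/S)/T = 0.0264 + 0.0229 − 0.021020 = 0.028280
y = 2.83%

2.83%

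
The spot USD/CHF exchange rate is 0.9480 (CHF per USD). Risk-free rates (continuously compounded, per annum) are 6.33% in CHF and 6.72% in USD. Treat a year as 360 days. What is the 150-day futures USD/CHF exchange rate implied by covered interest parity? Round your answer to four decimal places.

0.9465

F = S·e^((r_CHF − r_USD)T) = 0.9480 · e^((0.0633 − 0.0672) × 150/360)
= 0.9480 · e^-0.001625 = 0.9480 × 0.998376
F = 0.9465 CHF per USD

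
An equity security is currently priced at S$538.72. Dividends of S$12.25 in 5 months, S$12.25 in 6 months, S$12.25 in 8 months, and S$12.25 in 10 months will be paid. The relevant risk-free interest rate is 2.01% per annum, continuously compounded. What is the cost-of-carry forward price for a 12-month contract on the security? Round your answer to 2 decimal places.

PV(dividends) I = 12.25·e^(−0.0201·5/12) + 12.25·e^(−0.0201·6/12) + 12.25·e^(−0.0201·8/12) + 12.25·e^(−0.0201·10/12)
I = 12.1478 + 12.1275 + 12.0869 + 12.0465 = 48.4087
F = (S − I)·e^(rT) = (538.72 − 48.4087) · e^(0.0201·12/12)
= 490.3113 · e^0.020100 = 490.3113 × 1.020303 = S$500.27

S$500.27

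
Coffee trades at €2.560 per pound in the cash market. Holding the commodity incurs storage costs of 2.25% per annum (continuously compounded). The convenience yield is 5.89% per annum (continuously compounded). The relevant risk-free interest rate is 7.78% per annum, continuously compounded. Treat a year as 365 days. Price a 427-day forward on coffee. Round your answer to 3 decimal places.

€2.687 per pound

Net carry = r + u − y = 0.0778 + 0.0225 − 0.0589 = 0.0414
F = S·e^((r+u−y)T) = 2.560 · e^(0.0414 × 427/365) = 2.560 · e^0.048432
= 2.560 × 1.049624 = €2.687 per pound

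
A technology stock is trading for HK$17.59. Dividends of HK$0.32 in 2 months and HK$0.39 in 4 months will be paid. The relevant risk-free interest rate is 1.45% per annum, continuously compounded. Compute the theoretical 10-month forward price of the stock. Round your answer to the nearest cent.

PV(dividends) I = 0.32·e^(−0.0145·2/12) + 0.39·e^(−0.0145·4/12)
I = 0.3192 + 0.3881 = 0.7073
F = (S − I)·e^(rT) = (17.59 − 0.7073) · e^(0.0145·10/12)
= 16.8827 · e^0.012083 = 16.8827 × 1.012156 = HK$17.09

HK$17.09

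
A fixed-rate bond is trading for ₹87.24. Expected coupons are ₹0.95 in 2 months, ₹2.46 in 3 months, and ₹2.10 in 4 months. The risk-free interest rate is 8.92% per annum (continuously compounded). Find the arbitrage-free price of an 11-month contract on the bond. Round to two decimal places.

₹88.83

PV(coupons) I = 0.95·e^(−0.0892·2/12) + 2.46·e^(−0.0892·3/12) + 2.10·e^(−0.0892·4/12)
I = 0.9360 + 2.4057 + 2.0385 = 5.3802
F = (S − I)·e^(rT) = (87.24 − 5.3802) · e^(0.0892·11/12)
= 81.8598 · e^0.081767 = 81.8598 × 1.085203 = ₹88.83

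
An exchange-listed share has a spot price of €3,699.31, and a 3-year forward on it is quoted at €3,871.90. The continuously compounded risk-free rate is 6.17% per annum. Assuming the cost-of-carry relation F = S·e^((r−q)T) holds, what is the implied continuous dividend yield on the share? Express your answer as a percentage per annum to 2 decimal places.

From F = S·e^((r−q)T): (r − q) = ln(F/S)/T
ln(3871.90/3699.31) = ln(1.046655) = 0.045599
(r − q) = 0.045599 / (3) = 0.015200
q = r − ln(F/S)/T = 0.0617 − 0.015200 = 0.046500
q = 4.65%

4.65%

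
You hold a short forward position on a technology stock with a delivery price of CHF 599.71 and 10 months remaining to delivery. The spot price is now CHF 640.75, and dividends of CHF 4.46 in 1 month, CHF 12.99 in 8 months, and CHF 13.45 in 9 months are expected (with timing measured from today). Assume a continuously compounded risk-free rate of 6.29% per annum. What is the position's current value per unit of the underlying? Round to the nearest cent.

-CHF 41.94

PV(remaining dividends) I = 4.46·e^(−0.0629·1/12) + 12.99·e^(−0.0629·8/12) + 13.45·e^(−0.0629·9/12) = 29.7235
Current forward F = (S − I)·e^(rT) = (640.75 − 29.7235)·e^(0.0629·10/12) = 611.0265 × 1.053815 = 643.9089
Value (long) = (F − K)·e^(−rT) = (643.9089 − 599.71) × 0.948933 = 41.9418
Short position value = −(long value) = -CHF 41.94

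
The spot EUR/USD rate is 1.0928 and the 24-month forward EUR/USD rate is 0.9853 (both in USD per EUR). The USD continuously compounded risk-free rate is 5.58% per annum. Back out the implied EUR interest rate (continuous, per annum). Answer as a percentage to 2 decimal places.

10.76%

F = S·e^((r_USD − r_EUR)T) ⇒ r_EUR = r_USD − ln(F/S)/T
ln(0.9853/1.0928) = -0.103552; /(24/12) = -0.051776
r_EUR = 0.0558 + 0.051776 = 0.107576
r_EUR = 10.76%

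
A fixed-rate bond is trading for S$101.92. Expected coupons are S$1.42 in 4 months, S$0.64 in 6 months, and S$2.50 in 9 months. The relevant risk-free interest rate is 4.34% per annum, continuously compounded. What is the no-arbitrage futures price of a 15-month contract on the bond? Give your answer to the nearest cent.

S$102.91

PV(coupons) I = 1.42·e^(−0.0434·4/12) + 0.64·e^(−0.0434·6/12) + 2.50·e^(−0.0434·9/12)
I = 1.3996 + 0.6263 + 2.4199 = 4.4458
F = (S − I)·e^(rT) = (101.92 − 4.4458) · e^(0.0434·15/12)
= 97.4742 · e^0.054250 = 97.4742 × 1.055749 = S$102.91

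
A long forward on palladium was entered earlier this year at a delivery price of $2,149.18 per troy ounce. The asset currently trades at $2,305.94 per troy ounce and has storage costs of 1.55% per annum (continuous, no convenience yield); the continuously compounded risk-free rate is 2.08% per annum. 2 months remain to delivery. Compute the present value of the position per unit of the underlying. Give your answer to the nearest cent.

$170.16 per troy ounce

Current fair forward for the remaining 2 months: F = S·e^((r + u)·T), (r + u) = 0.0208 + 0.0155 = 0.0363
F = 2305.94 · e^(0.0363 × 2/12) = 2305.94 × 1.00606834 = 2319.9332
Value of long forward = (F − K)·e^(−rT) = (2319.9332 − 2149.18) · e^(−0.0208·2/12)
= 170.7532 × 0.99653934 = 170.16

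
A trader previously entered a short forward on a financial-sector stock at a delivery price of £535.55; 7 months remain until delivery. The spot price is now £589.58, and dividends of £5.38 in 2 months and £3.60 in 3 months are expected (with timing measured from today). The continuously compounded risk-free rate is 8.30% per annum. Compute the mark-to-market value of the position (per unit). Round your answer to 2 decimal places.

PV(remaining dividends) I = 5.38·e^(−0.0830·2/12) + 3.60·e^(−0.0830·3/12) = 8.8322
Current forward F = (S − I)·e^(rT) = (589.58 − 8.8322)·e^(0.0830·7/12) = 580.7478 × 1.049608 = 609.5575
Value (long) = (F − K)·e^(−rT) = (609.5575 − 535.55) × 0.952737 = 70.5097
Short position value = −(long value) = -£70.51

-£70.51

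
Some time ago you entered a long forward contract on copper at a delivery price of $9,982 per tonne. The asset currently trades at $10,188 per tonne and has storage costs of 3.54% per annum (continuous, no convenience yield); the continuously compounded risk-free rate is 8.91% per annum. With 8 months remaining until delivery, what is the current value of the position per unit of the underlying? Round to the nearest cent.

$1024.96 per tonne

Current fair forward for the remaining 8 months: F = S·e^((r + u)·T), (r + u) = 0.0891 + 0.0354 = 0.1245
F = 10188 · e^(0.1245 × 8/12) = 10188 × 1.08654181 = 11069.6880
Value of long forward = (F − K)·e^(−rT) = (11069.6880 − 9982) · e^(−0.0891·8/12)
= 1087.6880 × 0.94232976 = 1024.96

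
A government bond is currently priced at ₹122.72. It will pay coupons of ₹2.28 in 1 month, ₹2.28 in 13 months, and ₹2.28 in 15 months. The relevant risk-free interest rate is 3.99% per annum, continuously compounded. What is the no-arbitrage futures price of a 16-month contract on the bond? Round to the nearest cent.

₹122.44

PV(coupons) I = 2.28·e^(−0.0399·1/12) + 2.28·e^(−0.0399·13/12) + 2.28·e^(−0.0399·15/12)
I = 2.2724 + 2.1835 + 2.1691 = 6.6250
F = (S − I)·e^(rT) = (122.72 − 6.6250) · e^(0.0399·16/12)
= 116.0950 · e^0.053200 = 116.0950 × 1.054641 = ₹122.44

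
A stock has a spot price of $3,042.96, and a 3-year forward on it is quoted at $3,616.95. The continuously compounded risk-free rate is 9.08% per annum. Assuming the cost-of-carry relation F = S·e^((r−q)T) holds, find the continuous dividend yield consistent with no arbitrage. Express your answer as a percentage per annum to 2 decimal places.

From F = S·e^((r−q)T): (r − q) = ln(F/S)/T
ln(3616.95/3042.96) = ln(1.188629) = 0.172801
(r − q) = 0.172801 / (3) = 0.057600
q = r − ln(F/S)/T = 0.0908 − 0.057600 = 0.033200
q = 3.32%

3.32%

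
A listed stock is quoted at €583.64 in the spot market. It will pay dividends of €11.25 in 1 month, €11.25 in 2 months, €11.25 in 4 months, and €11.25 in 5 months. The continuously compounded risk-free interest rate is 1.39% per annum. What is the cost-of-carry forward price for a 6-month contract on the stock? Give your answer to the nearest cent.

PV(dividends) I = 11.25·e^(−0.0139·1/12) + 11.25·e^(−0.0139·2/12) + 11.25·e^(−0.0139·4/12) + 11.25·e^(−0.0139·5/12)
I = 11.2370 + 11.2240 + 11.1980 + 11.1850 = 44.8440
F = (S − I)·e^(rT) = (583.64 − 44.8440) · e^(0.0139·6/12)
= 538.7960 · e^0.006950 = 538.7960 × 1.006974 = €542.55

€542.55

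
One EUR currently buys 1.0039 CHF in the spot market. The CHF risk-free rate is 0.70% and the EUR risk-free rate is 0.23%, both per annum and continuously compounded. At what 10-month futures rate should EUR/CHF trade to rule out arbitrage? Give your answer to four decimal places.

F = S·e^((r_CHF − r_EUR)T) = 1.0039 · e^((0.0070 − 0.0023) × 10/12)
= 1.0039 · e^0.003917 = 1.0039 × 1.003925
F = 1.0078 CHF per EUR

1.0078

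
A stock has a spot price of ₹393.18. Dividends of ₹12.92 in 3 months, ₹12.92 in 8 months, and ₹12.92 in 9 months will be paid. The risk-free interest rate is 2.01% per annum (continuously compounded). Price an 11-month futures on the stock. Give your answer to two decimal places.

PV(dividends) I = 12.92·e^(−0.0201·3/12) + 12.92·e^(−0.0201·8/12) + 12.92·e^(−0.0201·9/12)
I = 12.8552 + 12.7480 + 12.7267 = 38.3299
F = (S − I)·e^(rT) = (393.18 − 38.3299) · e^(0.0201·11/12)
= 354.8501 · e^0.018425 = 354.8501 × 1.018596 = ₹361.45

₹361.45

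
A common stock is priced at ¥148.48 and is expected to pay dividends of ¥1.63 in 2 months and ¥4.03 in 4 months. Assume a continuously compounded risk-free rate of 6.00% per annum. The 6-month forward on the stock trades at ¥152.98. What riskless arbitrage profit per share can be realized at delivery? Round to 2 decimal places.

¥5.71 per share

PV(dividends) I = 1.63·e^(−0.0600·2/12) + 4.03·e^(−0.0600·4/12) = 5.5640
Fair forward F* = (S − I)·e^(rT) = (148.48 − 5.5640)·e^0.030000 = 142.9160 × 1.030455 = 147.2685
Market ¥152.98 > fair 147.2685: forward overpriced → cash-and-carry (borrow at r, buy the stock and collect the dividends, short the forward).
Profit at T = |F_mkt − F*| = |152.98 − 147.2685| = ¥5.71 per share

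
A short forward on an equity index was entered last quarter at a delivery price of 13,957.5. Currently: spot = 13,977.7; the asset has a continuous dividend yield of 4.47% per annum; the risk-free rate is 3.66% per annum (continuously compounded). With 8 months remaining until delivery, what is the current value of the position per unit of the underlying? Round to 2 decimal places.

53.75

Current fair forward for the remaining 8 months: F = S·e^((r − q)·T), (r − q) = 0.0366 − 0.0447 = -0.0081
F = 13977.7 · e^(-0.0081 × 8/12) = 13977.7 × 0.99461455 = 13902.4238
Value of long forward = (F − K)·e^(−rT) = (13902.4238 − 13957.5) · e^(−0.0366·8/12)
= -55.0762 × 0.97589527 = -53.75
Short position value = −(long value) = 53.75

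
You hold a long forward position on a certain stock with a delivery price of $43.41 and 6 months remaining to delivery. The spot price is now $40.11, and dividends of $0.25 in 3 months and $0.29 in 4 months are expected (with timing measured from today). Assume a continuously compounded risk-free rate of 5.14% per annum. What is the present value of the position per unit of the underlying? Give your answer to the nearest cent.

PV(remaining dividends) I = 0.25·e^(−0.0514·3/12) + 0.29·e^(−0.0514·4/12) = 0.5319
Current forward F = (S − I)·e^(rT) = (40.11 − 0.5319)·e^(0.0514·6/12) = 39.5781 × 1.026033 = 40.6084
Value (long) = (F − K)·e^(−rT) = (40.6084 − 43.41) × 0.974627 = -2.7305
Value = -$2.73

-$2.73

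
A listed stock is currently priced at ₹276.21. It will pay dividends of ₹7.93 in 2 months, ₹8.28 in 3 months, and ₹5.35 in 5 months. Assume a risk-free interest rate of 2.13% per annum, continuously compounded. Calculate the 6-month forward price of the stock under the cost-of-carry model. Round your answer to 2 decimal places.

₹257.50

PV(dividends) I = 7.93·e^(−0.0213·2/12) + 8.28·e^(−0.0213·3/12) + 5.35·e^(−0.0213·5/12)
I = 7.9019 + 8.2360 + 5.3027 = 21.4406
F = (S − I)·e^(rT) = (276.21 − 21.4406) · e^(0.0213·6/12)
= 254.7694 · e^0.010650 = 254.7694 × 1.010707 = ₹257.50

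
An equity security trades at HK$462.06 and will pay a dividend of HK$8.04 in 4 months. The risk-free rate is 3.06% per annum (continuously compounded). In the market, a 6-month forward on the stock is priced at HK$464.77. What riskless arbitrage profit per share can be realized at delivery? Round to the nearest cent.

PV(dividends) I = 8.04·e^(−0.0306·4/12) = 7.9584
Fair forward F* = (S − I)·e^(rT) = (462.06 − 7.9584)·e^0.015300 = 454.1016 × 1.015418 = 461.1029
Market HK$464.77 > fair 461.1029: forward overpriced → cash-and-carry (borrow at r, buy the stock and collect the dividends, short the forward).
Profit at T = |F_mkt − F*| = |464.77 − 461.1029| = HK$3.67 per share

HK$3.67 per share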